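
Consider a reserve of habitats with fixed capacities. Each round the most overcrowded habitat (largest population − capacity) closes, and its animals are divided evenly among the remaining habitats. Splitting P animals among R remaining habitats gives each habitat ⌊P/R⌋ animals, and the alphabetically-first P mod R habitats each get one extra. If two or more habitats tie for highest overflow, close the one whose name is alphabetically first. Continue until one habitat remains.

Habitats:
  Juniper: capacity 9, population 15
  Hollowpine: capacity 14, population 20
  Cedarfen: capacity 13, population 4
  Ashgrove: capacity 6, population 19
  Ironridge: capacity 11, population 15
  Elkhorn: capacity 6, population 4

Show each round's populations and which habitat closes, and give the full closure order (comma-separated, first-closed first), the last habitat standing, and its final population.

Closure order: Ashgrove, Hollowpine, Juniper, Ironridge, Elkhorn
Last habitat: Cedarfen with 77 animals

Round 1: Ashgrove=19 Cedarfen=4 Elkhorn=4 Hollowpine=20 Ironridge=15 Juniper=15 → close Ashgrove (overflow 13)
  19÷5 = 3 each, +1 to first 4
Round 2: Cedarfen=8 Elkhorn=8 Hollowpine=24 Ironridge=19 Juniper=18 → close Hollowpine (overflow 10)
  24÷4 = 6 each, +1 to first 0
Round 3: Cedarfen=14 Elkhorn=14 Ironridge=25 Juniper=24 → close Juniper (overflow 15)
  24÷3 = 8 each, +1 to first 0
Round 4: Cedarfen=22 Elkhorn=22 Ironridge=33 → close Ironridge (overflow 22)
  33÷2 = 16 each, +1 to first 1
Round 5: Cedarfen=39 Elkhorn=38 → close Elkhorn (overflow 32)
  38÷1 = 38 each, +1 to first 0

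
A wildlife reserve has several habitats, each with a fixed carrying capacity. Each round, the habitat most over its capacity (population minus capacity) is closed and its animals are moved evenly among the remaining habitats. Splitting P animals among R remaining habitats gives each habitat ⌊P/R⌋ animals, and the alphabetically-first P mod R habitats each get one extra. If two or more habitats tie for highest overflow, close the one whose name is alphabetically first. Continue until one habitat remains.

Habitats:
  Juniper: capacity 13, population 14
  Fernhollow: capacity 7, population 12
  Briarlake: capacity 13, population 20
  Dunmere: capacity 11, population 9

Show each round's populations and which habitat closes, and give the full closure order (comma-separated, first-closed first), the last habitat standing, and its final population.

Closure order: Briarlake, Fernhollow, Juniper
Last habitat: Dunmere with 55 animals

Round 1: Briarlake=20 Dunmere=9 Fernhollow=12 Juniper=14 → close Briarlake (overflow 7)
  20÷3 = 6 each, +1 to first 2
Round 2: Dunmere=16 Fernhollow=19 Juniper=20 → close Fernhollow (overflow 12)
  19÷2 = 9 each, +1 to first 1
Round 3: Dunmere=26 Juniper=29 → close Juniper (overflow 16)
  29÷1 = 29 each, +1 to first 0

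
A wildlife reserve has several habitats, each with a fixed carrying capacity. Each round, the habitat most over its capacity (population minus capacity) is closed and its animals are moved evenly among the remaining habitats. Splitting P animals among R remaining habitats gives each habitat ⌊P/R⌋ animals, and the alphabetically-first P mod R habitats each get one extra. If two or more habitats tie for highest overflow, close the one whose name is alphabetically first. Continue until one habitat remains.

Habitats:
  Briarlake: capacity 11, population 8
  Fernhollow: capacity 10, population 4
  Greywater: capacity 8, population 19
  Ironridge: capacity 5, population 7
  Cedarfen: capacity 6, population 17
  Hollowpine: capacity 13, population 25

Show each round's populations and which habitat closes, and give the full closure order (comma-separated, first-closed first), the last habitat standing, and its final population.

Closure order: Hollowpine, Cedarfen, Greywater, Ironridge, Briarlake
Last habitat: Fernhollow with 80 animals

Round 1: Briarlake=8 Cedarfen=17 Fernhollow=4 Greywater=19 Hollowpine=25 Ironridge=7 → close Hollowpine (overflow 12)
  25÷5 = 5 each, +1 to first 0
Round 2: Briarlake=13 Cedarfen=22 Fernhollow=9 Greywater=24 Ironridge=12 → close Cedarfen (overflow 16)
  22÷4 = 5 each, +1 to first 2
Round 3: Briarlake=19 Fernhollow=15 Greywater=29 Ironridge=17 → close Greywater (overflow 21)
  29÷3 = 9 each, +1 to first 2
Round 4: Briarlake=29 Fernhollow=25 Ironridge=26 → close Ironridge (overflow 21)
  26÷2 = 13 each, +1 to first 0
Round 5: Briarlake=42 Fernhollow=38 → close Briarlake (overflow 31)
  42÷1 = 42 each, +1 to first 0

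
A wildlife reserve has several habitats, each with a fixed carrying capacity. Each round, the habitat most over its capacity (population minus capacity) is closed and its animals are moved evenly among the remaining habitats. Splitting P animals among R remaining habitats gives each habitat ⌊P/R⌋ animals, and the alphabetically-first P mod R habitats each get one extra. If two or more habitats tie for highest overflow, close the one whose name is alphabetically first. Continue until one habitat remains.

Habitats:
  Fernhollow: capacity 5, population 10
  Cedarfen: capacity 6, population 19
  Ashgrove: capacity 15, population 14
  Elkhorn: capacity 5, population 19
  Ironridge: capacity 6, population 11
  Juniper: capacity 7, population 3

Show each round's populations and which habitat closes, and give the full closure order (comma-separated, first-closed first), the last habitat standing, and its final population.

Round 1: Ashgrove=14 Cedarfen=19 Elkhorn=19 Fernhollow=10 Ironridge=11 Juniper=3 → close Elkhorn (overflow 14)
  19÷5 = 3 each, +1 to first 4
Round 2: Ashgrove=18 Cedarfen=23 Fernhollow=14 Ironridge=15 Juniper=6 → close Cedarfen (overflow 17)
  23÷4 = 5 each, +1 to first 3
Round 3: Ashgrove=24 Fernhollow=20 Ironridge=21 Juniper=11 → close Fernhollow (overflow 15)
  20÷3 = 6 each, +1 to first 2
Round 4: Ashgrove=31 Ironridge=28 Juniper=17 → close Ironridge (overflow 22)
  28÷2 = 14 each, +1 to first 0
Round 5: Ashgrove=45 Juniper=31 → close Ashgrove (overflow 30)
  45÷1 = 45 each, +1 to first 0

Closure order: Elkhorn, Cedarfen, Fernhollow, Ironridge, Ashgrove
Last habitat: Juniper with 76 animals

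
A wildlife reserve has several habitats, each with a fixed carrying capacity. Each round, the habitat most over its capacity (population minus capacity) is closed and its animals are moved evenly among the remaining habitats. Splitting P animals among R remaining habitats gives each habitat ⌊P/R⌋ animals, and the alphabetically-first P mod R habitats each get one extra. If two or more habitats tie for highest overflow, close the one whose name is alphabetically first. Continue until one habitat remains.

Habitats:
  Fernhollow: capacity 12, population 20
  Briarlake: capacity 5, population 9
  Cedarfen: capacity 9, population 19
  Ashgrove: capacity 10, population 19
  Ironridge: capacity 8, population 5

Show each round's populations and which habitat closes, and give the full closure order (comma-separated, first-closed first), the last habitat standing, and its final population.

Closure order: Cedarfen, Ashgrove, Fernhollow, Briarlake
Last habitat: Ironridge with 72 animals

Round 1: Ashgrove=19 Briarlake=9 Cedarfen=19 Fernhollow=20 Ironridge=5 → close Cedarfen (overflow 10)
  19÷4 = 4 each, +1 to first 3
Round 2: Ashgrove=24 Briarlake=14 Fernhollow=25 Ironridge=9 → close Ashgrove (overflow 14)
  24÷3 = 8 each, +1 to first 0
Round 3: Briarlake=22 Fernhollow=33 Ironridge=17 → close Fernhollow (overflow 21)
  33÷2 = 16 each, +1 to first 1
Round 4: Briarlake=39 Ironridge=33 → close Briarlake (overflow 34)
  39÷1 = 39 each, +1 to first 0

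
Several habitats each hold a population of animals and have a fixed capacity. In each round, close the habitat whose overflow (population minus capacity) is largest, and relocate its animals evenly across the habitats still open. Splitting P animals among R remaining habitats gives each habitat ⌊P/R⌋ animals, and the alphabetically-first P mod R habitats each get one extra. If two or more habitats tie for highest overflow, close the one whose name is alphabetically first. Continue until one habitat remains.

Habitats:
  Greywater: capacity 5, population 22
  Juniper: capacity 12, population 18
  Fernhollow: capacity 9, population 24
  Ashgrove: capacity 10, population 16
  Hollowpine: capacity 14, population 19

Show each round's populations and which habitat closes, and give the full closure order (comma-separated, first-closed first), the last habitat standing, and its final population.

Closure order: Greywater, Fernhollow, Ashgrove, Juniper
Last habitat: Hollowpine with 99 animals

Round 1: Ashgrove=16 Fernhollow=24 Greywater=22 Hollowpine=19 Juniper=18 → close Greywater (overflow 17)
  22÷4 = 5 each, +1 to first 2
Round 2: Ashgrove=22 Fernhollow=30 Hollowpine=24 Juniper=23 → close Fernhollow (overflow 21)
  30÷3 = 10 each, +1 to first 0
Round 3: Ashgrove=32 Hollowpine=34 Juniper=33 → close Ashgrove (overflow 22)
  32÷2 = 16 each, +1 to first 0
Round 4: Hollowpine=50 Juniper=49 → close Juniper (overflow 37)
  49÷1 = 49 each, +1 to first 0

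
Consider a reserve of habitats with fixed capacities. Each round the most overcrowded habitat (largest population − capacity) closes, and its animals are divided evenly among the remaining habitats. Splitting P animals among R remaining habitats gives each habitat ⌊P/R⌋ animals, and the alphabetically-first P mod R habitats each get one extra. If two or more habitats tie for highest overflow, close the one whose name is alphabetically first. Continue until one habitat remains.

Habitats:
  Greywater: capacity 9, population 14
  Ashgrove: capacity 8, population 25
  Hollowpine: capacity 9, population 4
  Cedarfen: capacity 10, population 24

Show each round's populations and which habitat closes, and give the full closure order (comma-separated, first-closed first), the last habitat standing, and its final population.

Closure order: Ashgrove, Cedarfen, Greywater
Last habitat: Hollowpine with 67 animals

Round 1: Ashgrove=25 Cedarfen=24 Greywater=14 Hollowpine=4 → close Ashgrove (overflow 17)
  25÷3 = 8 each, +1 to first 1
Round 2: Cedarfen=33 Greywater=22 Hollowpine=12 → close Cedarfen (overflow 23)
  33÷2 = 16 each, +1 to first 1
Round 3: Greywater=39 Hollowpine=28 → close Greywater (overflow 30)
  39÷1 = 39 each, +1 to first 0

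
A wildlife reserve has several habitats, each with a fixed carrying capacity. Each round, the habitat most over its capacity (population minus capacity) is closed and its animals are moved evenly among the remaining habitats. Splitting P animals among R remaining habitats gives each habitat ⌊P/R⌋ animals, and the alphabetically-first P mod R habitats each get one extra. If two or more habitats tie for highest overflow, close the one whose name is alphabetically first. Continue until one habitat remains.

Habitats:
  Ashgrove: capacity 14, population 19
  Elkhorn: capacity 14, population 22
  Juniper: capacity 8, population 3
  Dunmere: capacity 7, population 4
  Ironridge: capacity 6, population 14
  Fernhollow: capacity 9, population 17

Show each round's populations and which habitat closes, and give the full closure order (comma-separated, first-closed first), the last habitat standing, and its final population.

Closure order: Elkhorn, Fernhollow, Ironridge, Ashgrove, Dunmere
Last habitat: Juniper with 79 animals

Round 1: Ashgrove=19 Dunmere=4 Elkhorn=22 Fernhollow=17 Ironridge=14 Juniper=3 → close Elkhorn (overflow 8)
  22÷5 = 4 each, +1 to first 2
Round 2: Ashgrove=24 Dunmere=9 Fernhollow=21 Ironridge=18 Juniper=7 → close Fernhollow (overflow 12)
  21÷4 = 5 each, +1 to first 1
Round 3: Ashgrove=30 Dunmere=14 Ironridge=23 Juniper=12 → close Ironridge (overflow 17)
  23÷3 = 7 each, +1 to first 2
Round 4: Ashgrove=38 Dunmere=22 Juniper=19 → close Ashgrove (overflow 24)
  38÷2 = 19 each, +1 to first 0
Round 5: Dunmere=41 Juniper=38 → close Dunmere (overflow 34)
  41÷1 = 41 each, +1 to first 0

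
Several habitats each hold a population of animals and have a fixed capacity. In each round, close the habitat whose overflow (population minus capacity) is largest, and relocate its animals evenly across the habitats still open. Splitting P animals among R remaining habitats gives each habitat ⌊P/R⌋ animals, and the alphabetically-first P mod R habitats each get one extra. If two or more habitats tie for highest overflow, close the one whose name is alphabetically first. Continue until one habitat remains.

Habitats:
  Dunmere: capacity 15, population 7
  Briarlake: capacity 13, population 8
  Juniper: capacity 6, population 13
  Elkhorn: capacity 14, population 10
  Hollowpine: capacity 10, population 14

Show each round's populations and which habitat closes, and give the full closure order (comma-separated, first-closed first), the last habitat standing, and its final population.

Round 1: Briarlake=8 Dunmere=7 Elkhorn=10 Hollowpine=14 Juniper=13 → close Juniper (overflow 7)
  13÷4 = 3 each, +1 to first 1
Round 2: Briarlake=12 Dunmere=10 Elkhorn=13 Hollowpine=17 → close Hollowpine (overflow 7)
  17÷3 = 5 each, +1 to first 2
Round 3: Briarlake=18 Dunmere=16 Elkhorn=18 → close Briarlake (overflow 5)
  18÷2 = 9 each, +1 to first 0
Round 4: Dunmere=25 Elkhorn=27 → close Elkhorn (overflow 13)
  27÷1 = 27 each, +1 to first 0

Closure order: Juniper, Hollowpine, Briarlake, Elkhorn
Last habitat: Dunmere with 52 animals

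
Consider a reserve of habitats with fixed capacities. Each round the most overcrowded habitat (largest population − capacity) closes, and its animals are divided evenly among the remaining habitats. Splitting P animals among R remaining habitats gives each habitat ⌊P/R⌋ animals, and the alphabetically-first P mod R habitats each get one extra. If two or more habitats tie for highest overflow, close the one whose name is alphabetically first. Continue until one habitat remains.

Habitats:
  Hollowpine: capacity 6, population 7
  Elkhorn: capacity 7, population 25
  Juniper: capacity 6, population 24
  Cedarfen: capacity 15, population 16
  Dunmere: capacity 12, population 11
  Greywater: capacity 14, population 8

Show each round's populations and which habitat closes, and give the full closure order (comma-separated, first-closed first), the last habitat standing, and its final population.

Round 1: Cedarfen=16 Dunmere=11 Elkhorn=25 Greywater=8 Hollowpine=7 Juniper=24 → close Elkhorn (overflow 18)
  25÷5 = 5 each, +1 to first 0
Round 2: Cedarfen=21 Dunmere=16 Greywater=13 Hollowpine=12 Juniper=29 → close Juniper (overflow 23)
  29÷4 = 7 each, +1 to first 1
Round 3: Cedarfen=29 Dunmere=23 Greywater=20 Hollowpine=19 → close Cedarfen (overflow 14)
  29÷3 = 9 each, +1 to first 2
Round 4: Dunmere=33 Greywater=30 Hollowpine=28 → close Hollowpine (overflow 22)
  28÷2 = 14 each, +1 to first 0
Round 5: Dunmere=47 Greywater=44 → close Dunmere (overflow 35)
  47÷1 = 47 each, +1 to first 0

Closure order: Elkhorn, Juniper, Cedarfen, Hollowpine, Dunmere
Last habitat: Greywater with 91 animals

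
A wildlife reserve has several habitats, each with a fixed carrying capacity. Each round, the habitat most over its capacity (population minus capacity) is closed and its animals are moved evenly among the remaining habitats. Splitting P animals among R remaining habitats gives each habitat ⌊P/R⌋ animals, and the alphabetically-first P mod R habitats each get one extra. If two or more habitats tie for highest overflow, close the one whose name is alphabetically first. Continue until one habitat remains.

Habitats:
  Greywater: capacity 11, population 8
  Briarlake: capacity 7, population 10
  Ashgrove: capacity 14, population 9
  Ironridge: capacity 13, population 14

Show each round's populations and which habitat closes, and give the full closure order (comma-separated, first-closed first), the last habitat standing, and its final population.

Round 1: Ashgrove=9 Briarlake=10 Greywater=8 Ironridge=14 → close Briarlake (overflow 3)
  10÷3 = 3 each, +1 to first 1
Round 2: Ashgrove=13 Greywater=11 Ironridge=17 → close Ironridge (overflow 4)
  17÷2 = 8 each, +1 to first 1
Round 3: Ashgrove=22 Greywater=19 → close Ashgrove (overflow 8)
  22÷1 = 22 each, +1 to first 0

Closure order: Briarlake, Ironridge, Ashgrove
Last habitat: Greywater with 41 animals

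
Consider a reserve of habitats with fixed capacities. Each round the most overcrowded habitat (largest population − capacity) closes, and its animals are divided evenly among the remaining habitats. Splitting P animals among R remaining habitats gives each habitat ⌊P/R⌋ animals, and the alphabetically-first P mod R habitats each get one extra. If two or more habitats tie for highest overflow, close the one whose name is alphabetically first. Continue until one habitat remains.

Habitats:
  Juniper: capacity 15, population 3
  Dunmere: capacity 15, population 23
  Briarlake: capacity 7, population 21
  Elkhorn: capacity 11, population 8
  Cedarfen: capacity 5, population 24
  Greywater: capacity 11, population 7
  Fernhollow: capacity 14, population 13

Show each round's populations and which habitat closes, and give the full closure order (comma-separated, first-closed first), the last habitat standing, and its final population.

Round 1: Briarlake=21 Cedarfen=24 Dunmere=23 Elkhorn=8 Fernhollow=13 Greywater=7 Juniper=3 → close Cedarfen (overflow 19)
  24÷6 = 4 each, +1 to first 0
Round 2: Briarlake=25 Dunmere=27 Elkhorn=12 Fernhollow=17 Greywater=11 Juniper=7 → close Briarlake (overflow 18)
  25÷5 = 5 each, +1 to first 0
Round 3: Dunmere=32 Elkhorn=17 Fernhollow=22 Greywater=16 Juniper=12 → close Dunmere (overflow 17)
  32÷4 = 8 each, +1 to first 0
Round 4: Elkhorn=25 Fernhollow=30 Greywater=24 Juniper=20 → close Fernhollow (overflow 16)
  30÷3 = 10 each, +1 to first 0
Round 5: Elkhorn=35 Greywater=34 Juniper=30 → close Elkhorn (overflow 24)
  35÷2 = 17 each, +1 to first 1
Round 6: Greywater=52 Juniper=47 → close Greywater (overflow 41)
  52÷1 = 52 each, +1 to first 0

Closure order: Cedarfen, Briarlake, Dunmere, Fernhollow, Elkhorn, Greywater
Last habitat: Juniper with 99 animals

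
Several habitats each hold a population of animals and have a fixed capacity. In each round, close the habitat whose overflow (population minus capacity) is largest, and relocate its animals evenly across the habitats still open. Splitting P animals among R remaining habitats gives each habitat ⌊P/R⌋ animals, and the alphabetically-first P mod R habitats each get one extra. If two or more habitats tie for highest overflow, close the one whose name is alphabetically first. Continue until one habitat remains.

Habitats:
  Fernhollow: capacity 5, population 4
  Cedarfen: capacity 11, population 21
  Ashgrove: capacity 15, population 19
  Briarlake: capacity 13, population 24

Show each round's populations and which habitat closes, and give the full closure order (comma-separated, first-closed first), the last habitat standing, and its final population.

Closure order: Briarlake, Cedarfen, Ashgrove
Last habitat: Fernhollow with 68 animals

Round 1: Ashgrove=19 Briarlake=24 Cedarfen=21 Fernhollow=4 → close Briarlake (overflow 11)
  24÷3 = 8 each, +1 to first 0
Round 2: Ashgrove=27 Cedarfen=29 Fernhollow=12 → close Cedarfen (overflow 18)
  29÷2 = 14 each, +1 to first 1
Round 3: Ashgrove=42 Fernhollow=26 → close Ashgrove (overflow 27)
  42÷1 = 42 each, +1 to first 0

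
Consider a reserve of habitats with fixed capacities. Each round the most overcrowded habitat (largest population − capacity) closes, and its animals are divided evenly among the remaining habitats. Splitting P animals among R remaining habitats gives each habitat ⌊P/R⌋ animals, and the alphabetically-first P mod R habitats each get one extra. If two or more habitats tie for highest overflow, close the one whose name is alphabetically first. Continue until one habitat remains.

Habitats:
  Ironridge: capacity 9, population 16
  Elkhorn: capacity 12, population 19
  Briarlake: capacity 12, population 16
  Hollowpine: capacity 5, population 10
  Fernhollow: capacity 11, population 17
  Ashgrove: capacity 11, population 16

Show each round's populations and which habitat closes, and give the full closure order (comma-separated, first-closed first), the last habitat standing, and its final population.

Round 1: Ashgrove=16 Briarlake=16 Elkhorn=19 Fernhollow=17 Hollowpine=10 Ironridge=16 → close Elkhorn (overflow 7)
  19÷5 = 3 each, +1 to first 4
Round 2: Ashgrove=20 Briarlake=20 Fernhollow=21 Hollowpine=14 Ironridge=19 → close Fernhollow (overflow 10)
  21÷4 = 5 each, +1 to first 1
Round 3: Ashgrove=26 Briarlake=25 Hollowpine=19 Ironridge=24 → close Ashgrove (overflow 15)
  26÷3 = 8 each, +1 to first 2
Round 4: Briarlake=34 Hollowpine=28 Ironridge=32 → close Hollowpine (overflow 23)
  28÷2 = 14 each, +1 to first 0
Round 5: Briarlake=48 Ironridge=46 → close Ironridge (overflow 37)
  46÷1 = 46 each, +1 to first 0

Closure order: Elkhorn, Fernhollow, Ashgrove, Hollowpine, Ironridge
Last habitat: Briarlake with 94 animals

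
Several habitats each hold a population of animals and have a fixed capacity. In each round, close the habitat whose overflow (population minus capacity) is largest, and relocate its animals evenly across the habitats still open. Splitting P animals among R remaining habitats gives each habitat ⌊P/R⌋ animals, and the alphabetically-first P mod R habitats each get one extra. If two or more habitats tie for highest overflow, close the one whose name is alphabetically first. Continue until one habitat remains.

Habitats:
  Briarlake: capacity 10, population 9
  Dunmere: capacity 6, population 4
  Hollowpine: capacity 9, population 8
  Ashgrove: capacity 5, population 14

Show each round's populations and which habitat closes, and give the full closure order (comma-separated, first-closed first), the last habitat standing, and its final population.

Closure order: Ashgrove, Briarlake, Dunmere
Last habitat: Hollowpine with 35 animals

Round 1: Ashgrove=14 Briarlake=9 Dunmere=4 Hollowpine=8 → close Ashgrove (overflow 9)
  14÷3 = 4 each, +1 to first 2
Round 2: Briarlake=14 Dunmere=9 Hollowpine=12 → close Briarlake (overflow 4)
  14÷2 = 7 each, +1 to first 0
Round 3: Dunmere=16 Hollowpine=19 → close Dunmere (overflow 10)
  16÷1 = 16 each, +1 to first 0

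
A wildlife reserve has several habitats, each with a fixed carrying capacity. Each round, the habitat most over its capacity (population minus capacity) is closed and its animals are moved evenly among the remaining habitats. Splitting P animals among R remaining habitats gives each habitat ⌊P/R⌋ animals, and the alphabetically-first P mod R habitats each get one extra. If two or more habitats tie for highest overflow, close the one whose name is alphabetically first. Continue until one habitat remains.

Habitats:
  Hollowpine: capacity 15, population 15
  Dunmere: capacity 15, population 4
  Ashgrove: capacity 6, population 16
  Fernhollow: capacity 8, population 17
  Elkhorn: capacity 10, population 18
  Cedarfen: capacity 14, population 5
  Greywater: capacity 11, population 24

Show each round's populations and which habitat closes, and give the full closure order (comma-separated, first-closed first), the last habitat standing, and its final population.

Closure order: Greywater, Ashgrove, Fernhollow, Elkhorn, Hollowpine, Cedarfen
Last habitat: Dunmere with 99 animals

Round 1: Ashgrove=16 Cedarfen=5 Dunmere=4 Elkhorn=18 Fernhollow=17 Greywater=24 Hollowpine=15 → close Greywater (overflow 13)
  24÷6 = 4 each, +1 to first 0
Round 2: Ashgrove=20 Cedarfen=9 Dunmere=8 Elkhorn=22 Fernhollow=21 Hollowpine=19 → close Ashgrove (overflow 14)
  20÷5 = 4 each, +1 to first 0
Round 3: Cedarfen=13 Dunmere=12 Elkhorn=26 Fernhollow=25 Hollowpine=23 → close Fernhollow (overflow 17)
  25÷4 = 6 each, +1 to first 1
Round 4: Cedarfen=20 Dunmere=18 Elkhorn=32 Hollowpine=29 → close Elkhorn (overflow 22)
  32÷3 = 10 each, +1 to first 2
Round 5: Cedarfen=31 Dunmere=29 Hollowpine=39 → close Hollowpine (overflow 24)
  39÷2 = 19 each, +1 to first 1
Round 6: Cedarfen=51 Dunmere=48 → close Cedarfen (overflow 37)
  51÷1 = 51 each, +1 to first 0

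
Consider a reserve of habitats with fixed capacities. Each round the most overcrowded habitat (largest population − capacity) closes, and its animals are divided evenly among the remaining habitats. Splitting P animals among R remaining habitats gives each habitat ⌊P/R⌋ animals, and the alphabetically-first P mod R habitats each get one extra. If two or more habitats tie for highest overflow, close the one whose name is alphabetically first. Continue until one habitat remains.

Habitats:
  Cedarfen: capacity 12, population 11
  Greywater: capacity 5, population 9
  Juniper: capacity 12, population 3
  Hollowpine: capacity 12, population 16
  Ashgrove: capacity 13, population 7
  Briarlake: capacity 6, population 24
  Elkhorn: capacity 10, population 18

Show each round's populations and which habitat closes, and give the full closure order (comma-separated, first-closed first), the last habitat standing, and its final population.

Closure order: Briarlake, Elkhorn, Greywater, Hollowpine, Cedarfen, Ashgrove
Last habitat: Juniper with 88 animals

Round 1: Ashgrove=7 Briarlake=24 Cedarfen=11 Elkhorn=18 Greywater=9 Hollowpine=16 Juniper=3 → close Briarlake (overflow 18)
  24÷6 = 4 each, +1 to first 0
Round 2: Ashgrove=11 Cedarfen=15 Elkhorn=22 Greywater=13 Hollowpine=20 Juniper=7 → close Elkhorn (overflow 12)
  22÷5 = 4 each, +1 to first 2
Round 3: Ashgrove=16 Cedarfen=20 Greywater=17 Hollowpine=24 Juniper=11 → close Greywater (overflow 12)
  17÷4 = 4 each, +1 to first 1
Round 4: Ashgrove=21 Cedarfen=24 Hollowpine=28 Juniper=15 → close Hollowpine (overflow 16)
  28÷3 = 9 each, +1 to first 1
Round 5: Ashgrove=31 Cedarfen=33 Juniper=24 → close Cedarfen (overflow 21)
  33÷2 = 16 each, +1 to first 1
Round 6: Ashgrove=48 Juniper=40 → close Ashgrove (overflow 35)
  48÷1 = 48 each, +1 to first 0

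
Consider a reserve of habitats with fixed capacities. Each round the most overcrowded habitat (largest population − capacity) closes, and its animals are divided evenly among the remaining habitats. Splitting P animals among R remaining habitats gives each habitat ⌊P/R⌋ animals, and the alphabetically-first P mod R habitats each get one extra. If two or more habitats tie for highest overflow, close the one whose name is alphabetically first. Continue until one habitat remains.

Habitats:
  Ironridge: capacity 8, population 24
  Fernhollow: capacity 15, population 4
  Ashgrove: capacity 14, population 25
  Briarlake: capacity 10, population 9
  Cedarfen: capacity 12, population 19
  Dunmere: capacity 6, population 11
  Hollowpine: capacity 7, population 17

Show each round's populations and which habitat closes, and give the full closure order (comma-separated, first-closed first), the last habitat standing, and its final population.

Closure order: Ironridge, Ashgrove, Hollowpine, Cedarfen, Dunmere, Briarlake
Last habitat: Fernhollow with 109 animals

Round 1: Ashgrove=25 Briarlake=9 Cedarfen=19 Dunmere=11 Fernhollow=4 Hollowpine=17 Ironridge=24 → close Ironridge (overflow 16)
  24÷6 = 4 each, +1 to first 0
Round 2: Ashgrove=29 Briarlake=13 Cedarfen=23 Dunmere=15 Fernhollow=8 Hollowpine=21 → close Ashgrove (overflow 15)
  29÷5 = 5 each, +1 to first 4
Round 3: Briarlake=19 Cedarfen=29 Dunmere=21 Fernhollow=14 Hollowpine=26 → close Hollowpine (overflow 19)
  26÷4 = 6 each, +1 to first 2
Round 4: Briarlake=26 Cedarfen=36 Dunmere=27 Fernhollow=20 → close Cedarfen (overflow 24)
  36÷3 = 12 each, +1 to first 0
Round 5: Briarlake=38 Dunmere=39 Fernhollow=32 → close Dunmere (overflow 33)
  39÷2 = 19 each, +1 to first 1
Round 6: Briarlake=58 Fernhollow=51 → close Briarlake (overflow 48)
  58÷1 = 58 each, +1 to first 0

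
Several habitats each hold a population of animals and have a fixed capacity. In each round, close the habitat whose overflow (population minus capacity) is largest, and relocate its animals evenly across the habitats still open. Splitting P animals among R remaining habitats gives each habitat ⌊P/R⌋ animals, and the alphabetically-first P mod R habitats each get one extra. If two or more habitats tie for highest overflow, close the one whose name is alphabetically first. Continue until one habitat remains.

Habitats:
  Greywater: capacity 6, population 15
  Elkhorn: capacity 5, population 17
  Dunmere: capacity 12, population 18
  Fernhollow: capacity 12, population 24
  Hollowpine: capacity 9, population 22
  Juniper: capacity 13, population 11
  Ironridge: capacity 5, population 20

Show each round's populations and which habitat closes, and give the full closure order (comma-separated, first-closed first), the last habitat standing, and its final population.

Round 1: Dunmere=18 Elkhorn=17 Fernhollow=24 Greywater=15 Hollowpine=22 Ironridge=20 Juniper=11 → close Ironridge (overflow 15)
  20÷6 = 3 each, +1 to first 2
Round 2: Dunmere=22 Elkhorn=21 Fernhollow=27 Greywater=18 Hollowpine=25 Juniper=14 → close Elkhorn (overflow 16)
  21÷5 = 4 each, +1 to first 1
Round 3: Dunmere=27 Fernhollow=31 Greywater=22 Hollowpine=29 Juniper=18 → close Hollowpine (overflow 20)
  29÷4 = 7 each, +1 to first 1
Round 4: Dunmere=35 Fernhollow=38 Greywater=29 Juniper=25 → close Fernhollow (overflow 26)
  38÷3 = 12 each, +1 to first 2
Round 5: Dunmere=48 Greywater=42 Juniper=37 → close Dunmere (overflow 36)
  48÷2 = 24 each, +1 to first 0
Round 6: Greywater=66 Juniper=61 → close Greywater (overflow 60)
  66÷1 = 66 each, +1 to first 0

Closure order: Ironridge, Elkhorn, Hollowpine, Fernhollow, Dunmere, Greywater
Last habitat: Juniper with 127 animals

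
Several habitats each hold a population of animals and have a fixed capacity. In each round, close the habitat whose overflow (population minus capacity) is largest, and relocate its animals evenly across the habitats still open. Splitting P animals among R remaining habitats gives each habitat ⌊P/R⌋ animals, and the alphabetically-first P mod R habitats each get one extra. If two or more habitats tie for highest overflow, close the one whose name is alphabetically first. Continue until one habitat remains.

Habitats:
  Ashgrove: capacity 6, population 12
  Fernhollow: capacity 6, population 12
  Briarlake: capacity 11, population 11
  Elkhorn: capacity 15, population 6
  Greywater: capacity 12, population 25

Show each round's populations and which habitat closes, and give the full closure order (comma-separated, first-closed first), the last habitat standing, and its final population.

Round 1: Ashgrove=12 Briarlake=11 Elkhorn=6 Fernhollow=12 Greywater=25 → close Greywater (overflow 13)
  25÷4 = 6 each, +1 to first 1
Round 2: Ashgrove=19 Briarlake=17 Elkhorn=12 Fernhollow=18 → close Ashgrove (overflow 13)
  19÷3 = 6 each, +1 to first 1
Round 3: Briarlake=24 Elkhorn=18 Fernhollow=24 → close Fernhollow (overflow 18)
  24÷2 = 12 each, +1 to first 0
Round 4: Briarlake=36 Elkhorn=30 → close Briarlake (overflow 25)
  36÷1 = 36 each, +1 to first 0

Closure order: Greywater, Ashgrove, Fernhollow, Briarlake
Last habitat: Elkhorn with 66 animals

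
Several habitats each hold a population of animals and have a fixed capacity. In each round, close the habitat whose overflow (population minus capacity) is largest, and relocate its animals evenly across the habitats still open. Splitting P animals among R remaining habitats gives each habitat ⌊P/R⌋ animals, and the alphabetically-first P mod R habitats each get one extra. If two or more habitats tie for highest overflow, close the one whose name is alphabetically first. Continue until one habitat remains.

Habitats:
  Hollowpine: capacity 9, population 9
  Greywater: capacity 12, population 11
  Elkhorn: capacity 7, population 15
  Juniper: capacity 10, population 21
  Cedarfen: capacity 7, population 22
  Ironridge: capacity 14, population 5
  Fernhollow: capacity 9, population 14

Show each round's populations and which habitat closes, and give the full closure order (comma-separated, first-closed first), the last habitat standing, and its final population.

Round 1: Cedarfen=22 Elkhorn=15 Fernhollow=14 Greywater=11 Hollowpine=9 Ironridge=5 Juniper=21 → close Cedarfen (overflow 15)
  22÷6 = 3 each, +1 to first 4
Round 2: Elkhorn=19 Fernhollow=18 Greywater=15 Hollowpine=13 Ironridge=8 Juniper=24 → close Juniper (overflow 14)
  24÷5 = 4 each, +1 to first 4
Round 3: Elkhorn=24 Fernhollow=23 Greywater=20 Hollowpine=18 Ironridge=12 → close Elkhorn (overflow 17)
  24÷4 = 6 each, +1 to first 0
Round 4: Fernhollow=29 Greywater=26 Hollowpine=24 Ironridge=18 → close Fernhollow (overflow 20)
  29÷3 = 9 each, +1 to first 2
Round 5: Greywater=36 Hollowpine=34 Ironridge=27 → close Hollowpine (overflow 25)
  34÷2 = 17 each, +1 to first 0
Round 6: Greywater=53 Ironridge=44 → close Greywater (overflow 41)
  53÷1 = 53 each, +1 to first 0

Closure order: Cedarfen, Juniper, Elkhorn, Fernhollow, Hollowpine, Greywater
Last habitat: Ironridge with 97 animals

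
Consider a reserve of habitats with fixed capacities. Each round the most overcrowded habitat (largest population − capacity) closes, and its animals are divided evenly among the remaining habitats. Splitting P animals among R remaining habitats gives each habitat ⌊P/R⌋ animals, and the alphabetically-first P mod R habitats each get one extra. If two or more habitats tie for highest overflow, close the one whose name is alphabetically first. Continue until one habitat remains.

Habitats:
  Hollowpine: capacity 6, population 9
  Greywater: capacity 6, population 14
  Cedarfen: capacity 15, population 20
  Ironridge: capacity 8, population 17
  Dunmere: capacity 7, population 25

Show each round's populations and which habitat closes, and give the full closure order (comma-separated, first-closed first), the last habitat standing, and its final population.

Round 1: Cedarfen=20 Dunmere=25 Greywater=14 Hollowpine=9 Ironridge=17 → close Dunmere (overflow 18)
  25÷4 = 6 each, +1 to first 1
Round 2: Cedarfen=27 Greywater=20 Hollowpine=15 Ironridge=23 → close Ironridge (overflow 15)
  23÷3 = 7 each, +1 to first 2
Round 3: Cedarfen=35 Greywater=28 Hollowpine=22 → close Greywater (overflow 22)
  28÷2 = 14 each, +1 to first 0
Round 4: Cedarfen=49 Hollowpine=36 → close Cedarfen (overflow 34)
  49÷1 = 49 each, +1 to first 0

Closure order: Dunmere, Ironridge, Greywater, Cedarfen
Last habitat: Hollowpine with 85 animals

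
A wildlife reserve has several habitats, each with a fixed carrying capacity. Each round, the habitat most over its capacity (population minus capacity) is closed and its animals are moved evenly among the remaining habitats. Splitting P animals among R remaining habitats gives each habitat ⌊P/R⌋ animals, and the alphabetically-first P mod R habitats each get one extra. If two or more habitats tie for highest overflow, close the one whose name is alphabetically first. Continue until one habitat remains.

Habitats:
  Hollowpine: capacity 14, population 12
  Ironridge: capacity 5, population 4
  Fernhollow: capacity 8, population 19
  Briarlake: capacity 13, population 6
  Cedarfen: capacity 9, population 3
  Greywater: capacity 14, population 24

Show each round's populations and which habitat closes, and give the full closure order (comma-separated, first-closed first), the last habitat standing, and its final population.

Closure order: Fernhollow, Greywater, Hollowpine, Ironridge, Briarlake
Last habitat: Cedarfen with 68 animals

Round 1: Briarlake=6 Cedarfen=3 Fernhollow=19 Greywater=24 Hollowpine=12 Ironridge=4 → close Fernhollow (overflow 11)
  19÷5 = 3 each, +1 to first 4
Round 2: Briarlake=10 Cedarfen=7 Greywater=28 Hollowpine=16 Ironridge=7 → close Greywater (overflow 14)
  28÷4 = 7 each, +1 to first 0
Round 3: Briarlake=17 Cedarfen=14 Hollowpine=23 Ironridge=14 → close Hollowpine (overflow 9)
  23÷3 = 7 each, +1 to first 2
Round 4: Briarlake=25 Cedarfen=22 Ironridge=21 → close Ironridge (overflow 16)
  21÷2 = 10 each, +1 to first 1
Round 5: Briarlake=36 Cedarfen=32 → close Briarlake (overflow 23)
  36÷1 = 36 each, +1 to first 0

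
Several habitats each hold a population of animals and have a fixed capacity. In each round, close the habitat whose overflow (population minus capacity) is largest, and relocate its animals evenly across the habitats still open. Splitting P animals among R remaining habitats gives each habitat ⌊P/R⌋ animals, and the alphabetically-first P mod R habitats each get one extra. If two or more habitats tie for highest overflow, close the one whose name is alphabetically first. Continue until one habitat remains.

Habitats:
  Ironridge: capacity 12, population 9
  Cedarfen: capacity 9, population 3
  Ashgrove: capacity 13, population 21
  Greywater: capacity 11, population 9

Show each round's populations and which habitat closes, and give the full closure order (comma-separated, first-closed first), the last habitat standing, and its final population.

Closure order: Ashgrove, Greywater, Ironridge
Last habitat: Cedarfen with 42 animals

Round 1: Ashgrove=21 Cedarfen=3 Greywater=9 Ironridge=9 → close Ashgrove (overflow 8)
  21÷3 = 7 each, +1 to first 0
Round 2: Cedarfen=10 Greywater=16 Ironridge=16 → close Greywater (overflow 5)
  16÷2 = 8 each, +1 to first 0
Round 3: Cedarfen=18 Ironridge=24 → close Ironridge (overflow 12)
  24÷1 = 24 each, +1 to first 0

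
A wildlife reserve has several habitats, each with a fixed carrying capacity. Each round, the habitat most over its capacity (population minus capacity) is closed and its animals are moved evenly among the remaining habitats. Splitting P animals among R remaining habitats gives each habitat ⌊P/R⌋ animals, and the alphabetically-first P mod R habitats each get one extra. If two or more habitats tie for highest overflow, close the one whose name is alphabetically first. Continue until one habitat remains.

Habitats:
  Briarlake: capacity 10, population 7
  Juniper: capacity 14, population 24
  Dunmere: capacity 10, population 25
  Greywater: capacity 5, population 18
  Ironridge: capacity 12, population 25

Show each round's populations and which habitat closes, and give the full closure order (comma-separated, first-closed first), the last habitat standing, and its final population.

Closure order: Dunmere, Greywater, Ironridge, Juniper
Last habitat: Briarlake with 99 animals

Round 1: Briarlake=7 Dunmere=25 Greywater=18 Ironridge=25 Juniper=24 → close Dunmere (overflow 15)
  25÷4 = 6 each, +1 to first 1
Round 2: Briarlake=14 Greywater=24 Ironridge=31 Juniper=30 → close Greywater (overflow 19)
  24÷3 = 8 each, +1 to first 0
Round 3: Briarlake=22 Ironridge=39 Juniper=38 → close Ironridge (overflow 27)
  39÷2 = 19 each, +1 to first 1
Round 4: Briarlake=42 Juniper=57 → close Juniper (overflow 43)
  57÷1 = 57 each, +1 to first 0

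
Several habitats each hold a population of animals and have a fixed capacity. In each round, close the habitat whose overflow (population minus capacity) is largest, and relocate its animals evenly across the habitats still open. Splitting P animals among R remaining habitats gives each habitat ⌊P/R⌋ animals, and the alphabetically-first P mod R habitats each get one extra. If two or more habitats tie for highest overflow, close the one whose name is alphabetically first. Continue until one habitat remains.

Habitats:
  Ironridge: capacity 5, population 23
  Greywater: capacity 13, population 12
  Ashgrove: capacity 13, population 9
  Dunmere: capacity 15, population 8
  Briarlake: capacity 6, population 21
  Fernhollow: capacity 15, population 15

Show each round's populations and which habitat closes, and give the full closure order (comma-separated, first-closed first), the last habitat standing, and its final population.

Round 1: Ashgrove=9 Briarlake=21 Dunmere=8 Fernhollow=15 Greywater=12 Ironridge=23 → close Ironridge (overflow 18)
  23÷5 = 4 each, +1 to first 3
Round 2: Ashgrove=14 Briarlake=26 Dunmere=13 Fernhollow=19 Greywater=16 → close Briarlake (overflow 20)
  26÷4 = 6 each, +1 to first 2
Round 3: Ashgrove=21 Dunmere=20 Fernhollow=25 Greywater=22 → close Fernhollow (overflow 10)
  25÷3 = 8 each, +1 to first 1
Round 4: Ashgrove=30 Dunmere=28 Greywater=30 → close Ashgrove (overflow 17)
  30÷2 = 15 each, +1 to first 0
Round 5: Dunmere=43 Greywater=45 → close Greywater (overflow 32)
  45÷1 = 45 each, +1 to first 0

Closure order: Ironridge, Briarlake, Fernhollow, Ashgrove, Greywater
Last habitat: Dunmere with 88 animals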